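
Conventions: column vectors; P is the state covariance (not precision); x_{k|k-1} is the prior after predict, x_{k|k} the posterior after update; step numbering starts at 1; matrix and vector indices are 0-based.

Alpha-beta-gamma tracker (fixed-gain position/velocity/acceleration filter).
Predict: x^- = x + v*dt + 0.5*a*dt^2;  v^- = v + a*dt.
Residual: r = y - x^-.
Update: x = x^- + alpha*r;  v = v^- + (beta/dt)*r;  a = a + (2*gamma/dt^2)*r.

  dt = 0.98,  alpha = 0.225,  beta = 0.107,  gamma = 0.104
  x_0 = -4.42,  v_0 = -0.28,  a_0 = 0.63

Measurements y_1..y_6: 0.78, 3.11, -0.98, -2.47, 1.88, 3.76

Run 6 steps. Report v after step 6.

v_post = 0.2647

step 1: x_pred=-4.3919  r=5.1719  x^+=-3.2282  v^+=0.9021  a^+=1.7501
step 2: x_pred=-1.5038  r=4.6138  x^+=-0.4657  v^+=3.1209  a^+=2.7493
step 3: x_pred=3.9131  r=-4.8931  x^+=2.8121  v^+=5.2810  a^+=1.6896
step 4: x_pred=8.7989  r=-11.2689  x^+=6.2634  v^+=5.7065  a^+=-0.7510
step 5: x_pred=11.4951  r=-9.6151  x^+=9.3317  v^+=3.9207  a^+=-2.8334
step 6: x_pred=11.8134  r=-8.0534  x^+=10.0014  v^+=0.2647  a^+=-4.5776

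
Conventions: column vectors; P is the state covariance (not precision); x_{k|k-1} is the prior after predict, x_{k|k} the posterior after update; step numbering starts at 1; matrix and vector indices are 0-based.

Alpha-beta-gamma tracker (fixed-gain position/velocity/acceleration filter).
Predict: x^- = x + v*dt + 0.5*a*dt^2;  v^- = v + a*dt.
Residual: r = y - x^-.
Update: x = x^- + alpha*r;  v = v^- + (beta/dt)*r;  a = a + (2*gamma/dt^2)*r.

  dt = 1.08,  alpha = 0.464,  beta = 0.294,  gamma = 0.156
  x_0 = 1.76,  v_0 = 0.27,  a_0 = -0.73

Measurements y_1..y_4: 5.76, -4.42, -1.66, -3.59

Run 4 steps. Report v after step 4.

step 1: x_pred=1.6259  r=4.1341  x^+=3.5441  v^+=0.6070  a^+=0.3758
step 2: x_pred=4.4189  r=-8.8389  x^+=0.3176  v^+=-1.3932  a^+=-1.9885
step 3: x_pred=-2.3467  r=0.6867  x^+=-2.0281  v^+=-3.3538  a^+=-1.8048
step 4: x_pred=-6.7028  r=3.1128  x^+=-5.2584  v^+=-4.4556  a^+=-0.9721

v_post = -4.4556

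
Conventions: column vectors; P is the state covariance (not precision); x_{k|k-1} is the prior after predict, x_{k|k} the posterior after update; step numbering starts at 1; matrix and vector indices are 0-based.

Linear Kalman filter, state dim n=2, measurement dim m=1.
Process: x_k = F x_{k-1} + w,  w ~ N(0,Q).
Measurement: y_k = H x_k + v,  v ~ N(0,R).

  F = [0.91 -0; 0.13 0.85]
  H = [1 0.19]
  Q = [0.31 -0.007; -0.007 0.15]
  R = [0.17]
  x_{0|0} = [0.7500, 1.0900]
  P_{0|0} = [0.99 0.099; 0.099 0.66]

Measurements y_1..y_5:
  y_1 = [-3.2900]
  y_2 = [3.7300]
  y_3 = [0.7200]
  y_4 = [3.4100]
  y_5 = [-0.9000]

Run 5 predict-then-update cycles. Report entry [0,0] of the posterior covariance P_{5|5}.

step 1: x^-=[0.6825, 1.0240]  P^-=[1.1298 0.1867; 0.1867 0.6655]  S=[1.3948]  K=[0.8355; 0.2245]  nu=[-4.1671]  x^+=[-2.7989, 0.0885]  P^+=[0.1563 -0.0749; -0.0749 0.5952]
step 2: x^-=[-2.5470, -0.2886]  P^-=[0.4394 -0.0465; -0.0465 0.5661]  S=[0.6122]  K=[0.7033; 0.0998]  nu=[6.3319]  x^+=[1.9064, 0.3433]  P^+=[0.1366 -0.0894; -0.0894 0.5600]
step 3: x^-=[1.7349, 0.5396]  P^-=[0.4231 -0.0600; -0.0600 0.5371]  S=[0.5897]  K=[0.6982; 0.0713]  nu=[-1.1174]  x^+=[0.9547, 0.4600]  P^+=[0.1357 -0.0894; -0.0894 0.5341]
step 4: x^-=[0.8688, 0.5151]  P^-=[0.4223 -0.0601; -0.0601 0.5185]  S=[0.5882]  K=[0.6986; 0.0653]  nu=[2.4433]  x^+=[2.5757, 0.6747]  P^+=[0.1353 -0.0869; -0.0869 0.5159]
step 5: x^-=[2.3439, 0.9083]  P^-=[0.4220 -0.0582; -0.0582 0.5058]  S=[0.5882]  K=[0.6987; 0.0644]  nu=[-3.4165]  x^+=[-0.0433, 0.6883]  P^+=[0.1349 -0.0847; -0.0847 0.5034]

P_post[0,0] = 0.1349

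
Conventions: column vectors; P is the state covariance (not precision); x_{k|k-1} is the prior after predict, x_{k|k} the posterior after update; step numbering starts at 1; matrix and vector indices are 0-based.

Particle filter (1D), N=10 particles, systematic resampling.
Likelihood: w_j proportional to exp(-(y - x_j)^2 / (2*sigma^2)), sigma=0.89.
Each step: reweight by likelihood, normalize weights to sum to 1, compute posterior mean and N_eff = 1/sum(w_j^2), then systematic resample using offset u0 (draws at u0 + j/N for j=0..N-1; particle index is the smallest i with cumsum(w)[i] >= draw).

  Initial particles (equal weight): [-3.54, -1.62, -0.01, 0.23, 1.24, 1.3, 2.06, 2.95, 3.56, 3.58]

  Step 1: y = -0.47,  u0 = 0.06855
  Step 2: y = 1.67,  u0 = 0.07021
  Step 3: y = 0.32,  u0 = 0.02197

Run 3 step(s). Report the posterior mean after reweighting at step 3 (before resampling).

step 1: w=[0.0011, 0.1839, 0.3707, 0.3110, 0.0669, 0.0586, 0.0075, 0.0003, 0.0000, 0.0000]  mean=-0.0585  Neff=3.6239  idx=[1, 1, 2, 2, 2, 3, 3, 3, 4, 5]
step 2: w=[0.0003, 0.0003, 0.0539, 0.0539, 0.0539, 0.0864, 0.0864, 0.0864, 0.2848, 0.2935]  mean=0.7916  Neff=5.0404  idx=[3, 5, 6, 7, 8, 8, 8, 9, 9, 9]
step 3: w=[0.1277, 0.1361, 0.1361, 0.1361, 0.0801, 0.0801, 0.0801, 0.0746, 0.0746, 0.0746]  mean=0.6816  Neff=9.2778  idx=[0, 0, 1, 2, 3, 3, 5, 6, 7, 8]

post_mean = 0.6816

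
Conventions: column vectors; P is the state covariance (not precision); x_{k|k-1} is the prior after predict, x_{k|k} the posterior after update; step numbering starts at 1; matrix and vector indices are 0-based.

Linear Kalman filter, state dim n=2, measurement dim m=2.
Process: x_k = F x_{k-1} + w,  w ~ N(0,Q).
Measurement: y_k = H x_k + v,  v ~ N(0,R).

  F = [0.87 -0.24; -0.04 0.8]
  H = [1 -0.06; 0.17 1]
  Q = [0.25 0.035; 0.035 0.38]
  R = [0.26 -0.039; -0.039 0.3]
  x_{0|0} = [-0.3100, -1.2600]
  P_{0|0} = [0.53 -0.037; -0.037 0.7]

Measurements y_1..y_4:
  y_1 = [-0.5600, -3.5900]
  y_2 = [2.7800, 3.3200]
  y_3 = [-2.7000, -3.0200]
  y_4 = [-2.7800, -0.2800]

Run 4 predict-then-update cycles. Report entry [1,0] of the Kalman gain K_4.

K[1,0] = -0.0596

step 1: x^-=[0.0327, -0.9956]  P^-=[0.7069 -0.1440; -0.1440 0.8312]  S=[0.9872 -0.1112; -0.1112 1.1027]  K=[0.7307 0.0521; -0.1153 0.7200]  nu=[-0.6524, -2.6000]  x^+=[-0.5795, -2.7923]  P^+=[0.1853 -0.0444; -0.0444 0.2280]
step 2: x^-=[0.1660, -2.2107]  P^-=[0.4219 -0.0465; -0.0465 0.5291]  S=[0.6894 -0.0451; -0.0451 0.8254]  K=[0.6203 0.0644; -0.0725 0.6274]  nu=[2.4814, 5.5025]  x^+=[2.0594, 1.0617]  P^+=[0.1569 -0.0315; -0.0315 0.1964]
step 3: x^-=[1.5369, 0.7670]  P^-=[0.3932 -0.0304; -0.0304 0.5080]  S=[0.6587 -0.0327; -0.0327 0.8090]  K=[0.6032 0.0694; -0.0617 0.6190]  nu=[-4.1908, -4.0482]  x^+=[-1.2721, -1.4804]  P^+=[0.1524 -0.0286; -0.0286 0.1930]
step 4: x^-=[-0.7514, -1.1335]  P^-=[0.3884 -0.0275; -0.0275 0.5056]  S=[0.6535 -0.0306; -0.0306 0.8074]  K=[0.6001 0.0704; -0.0596 0.6181]  nu=[-2.0966, 0.9812]  x^+=[-1.9406, -0.4019]  P^+=[0.1516 -0.0281; -0.0281 0.1925]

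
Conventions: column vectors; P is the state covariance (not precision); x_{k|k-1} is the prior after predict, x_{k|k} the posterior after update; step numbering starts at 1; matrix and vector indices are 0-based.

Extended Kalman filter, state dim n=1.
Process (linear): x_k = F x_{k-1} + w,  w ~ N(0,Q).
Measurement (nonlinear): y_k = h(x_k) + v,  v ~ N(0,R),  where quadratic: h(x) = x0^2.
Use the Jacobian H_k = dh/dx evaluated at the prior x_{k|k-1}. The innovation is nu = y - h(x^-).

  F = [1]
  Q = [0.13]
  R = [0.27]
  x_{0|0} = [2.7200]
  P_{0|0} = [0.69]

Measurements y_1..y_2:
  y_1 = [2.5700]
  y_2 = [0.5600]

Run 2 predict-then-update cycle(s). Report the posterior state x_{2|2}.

x_post = [1.1694]

step 1: x^-=[2.7200]  P^-=[0.8200]  H_jac=[5.4400]  S=[24.5368]  K=[0.1818]  nu=[-4.8284]  x^+=[1.8422]  P^+=[0.0090]
step 2: x^-=[1.8422]  P^-=[0.1390]  H_jac=[3.6844]  S=[2.1572]  K=[0.2374]  nu=[-2.8337]  x^+=[1.1694]  P^+=[0.0174]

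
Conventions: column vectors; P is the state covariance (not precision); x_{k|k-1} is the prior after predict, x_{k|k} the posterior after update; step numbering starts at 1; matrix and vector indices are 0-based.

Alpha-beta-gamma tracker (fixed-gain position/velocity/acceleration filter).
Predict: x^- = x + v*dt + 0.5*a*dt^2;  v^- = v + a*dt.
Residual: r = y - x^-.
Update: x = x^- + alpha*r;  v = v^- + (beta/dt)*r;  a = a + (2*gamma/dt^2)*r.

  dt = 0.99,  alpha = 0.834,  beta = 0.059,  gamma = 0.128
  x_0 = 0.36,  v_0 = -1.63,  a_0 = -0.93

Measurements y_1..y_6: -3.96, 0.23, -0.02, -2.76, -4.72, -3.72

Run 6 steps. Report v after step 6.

v_post = 1.2961

step 1: x_pred=-1.7094  r=-2.2506  x^+=-3.5864  v^+=-2.6848  a^+=-1.5178
step 2: x_pred=-6.9882  r=7.2182  x^+=-0.9682  v^+=-3.7573  a^+=0.3675
step 3: x_pred=-4.5078  r=4.4878  x^+=-0.7650  v^+=-3.1260  a^+=1.5398
step 4: x_pred=-3.1052  r=0.3452  x^+=-2.8173  v^+=-1.5811  a^+=1.6299
step 5: x_pred=-3.5838  r=-1.1362  x^+=-4.5314  v^+=-0.0352  a^+=1.3331
step 6: x_pred=-3.9129  r=0.1929  x^+=-3.7520  v^+=1.2961  a^+=1.3835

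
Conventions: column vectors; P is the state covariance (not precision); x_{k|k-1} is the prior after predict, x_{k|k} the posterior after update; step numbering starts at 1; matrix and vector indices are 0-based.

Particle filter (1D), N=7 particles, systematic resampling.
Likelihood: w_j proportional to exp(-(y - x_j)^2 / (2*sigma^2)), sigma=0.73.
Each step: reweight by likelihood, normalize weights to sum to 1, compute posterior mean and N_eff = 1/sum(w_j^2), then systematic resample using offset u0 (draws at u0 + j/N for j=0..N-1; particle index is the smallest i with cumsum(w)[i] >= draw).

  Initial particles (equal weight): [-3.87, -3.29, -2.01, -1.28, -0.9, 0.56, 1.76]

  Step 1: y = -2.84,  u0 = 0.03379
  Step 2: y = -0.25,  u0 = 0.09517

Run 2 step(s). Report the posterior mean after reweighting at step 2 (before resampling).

step 1: w=[0.1996, 0.4466, 0.2830, 0.0551, 0.0158, 0.0000, 0.0000]  mean=-2.8951  Neff=3.0996  idx=[0, 0, 1, 1, 1, 2, 2]
step 2: w=[0.0000, 0.0000, 0.0016, 0.0016, 0.0016, 0.4976, 0.4976]  mean=-2.0161  Neff=2.0192  idx=[5, 5, 5, 6, 6, 6, 6]

post_mean = -2.0161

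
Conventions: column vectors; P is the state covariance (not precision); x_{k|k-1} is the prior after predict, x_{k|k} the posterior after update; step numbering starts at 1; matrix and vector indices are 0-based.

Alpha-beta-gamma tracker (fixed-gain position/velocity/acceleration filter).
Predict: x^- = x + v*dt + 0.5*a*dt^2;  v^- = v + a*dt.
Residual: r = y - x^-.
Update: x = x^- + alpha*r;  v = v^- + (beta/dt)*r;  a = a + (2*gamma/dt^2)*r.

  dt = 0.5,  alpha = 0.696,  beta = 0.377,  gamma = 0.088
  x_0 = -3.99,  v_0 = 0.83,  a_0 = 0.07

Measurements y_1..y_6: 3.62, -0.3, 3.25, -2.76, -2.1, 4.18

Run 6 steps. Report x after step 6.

step 1: x_pred=-3.5663  r=7.1863  x^+=1.4354  v^+=6.2834  a^+=5.1291
step 2: x_pred=5.2182  r=-5.5182  x^+=1.3775  v^+=4.6872  a^+=1.2443
step 3: x_pred=3.8767  r=-0.6267  x^+=3.4405  v^+=4.8369  a^+=0.8031
step 4: x_pred=5.9593  r=-8.7193  x^+=-0.1093  v^+=-1.3360  a^+=-5.3353
step 5: x_pred=-1.4442  r=-0.6558  x^+=-1.9006  v^+=-4.4981  a^+=-5.7970
step 6: x_pred=-4.8743  r=9.0543  x^+=1.4275  v^+=-0.5696  a^+=0.5773

x_post = 1.4275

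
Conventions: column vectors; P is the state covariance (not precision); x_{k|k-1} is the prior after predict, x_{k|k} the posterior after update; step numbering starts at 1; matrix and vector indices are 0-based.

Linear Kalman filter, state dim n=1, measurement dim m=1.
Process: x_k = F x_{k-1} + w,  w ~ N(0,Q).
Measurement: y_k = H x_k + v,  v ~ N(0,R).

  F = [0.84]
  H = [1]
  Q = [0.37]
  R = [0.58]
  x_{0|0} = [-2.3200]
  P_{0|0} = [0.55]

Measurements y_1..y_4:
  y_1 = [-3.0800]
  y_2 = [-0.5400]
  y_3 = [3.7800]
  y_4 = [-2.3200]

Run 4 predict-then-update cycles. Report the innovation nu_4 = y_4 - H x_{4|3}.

innov = [-3.4311]

step 1: x^-=[-1.9488]  P^-=[0.7581]  S=[1.3381]  K=[0.5665]  nu=[-1.1312]  x^+=[-2.5897]  P^+=[0.3286]
step 2: x^-=[-2.1753]  P^-=[0.6019]  S=[1.1819]  K=[0.5092]  nu=[1.6353]  x^+=[-1.3425]  P^+=[0.2954]
step 3: x^-=[-1.1277]  P^-=[0.5784]  S=[1.1584]  K=[0.4993]  nu=[4.9077]  x^+=[1.3228]  P^+=[0.2896]
step 4: x^-=[1.1111]  P^-=[0.5743]  S=[1.1543]  K=[0.4975]  nu=[-3.4311]  x^+=[-0.5960]  P^+=[0.2886]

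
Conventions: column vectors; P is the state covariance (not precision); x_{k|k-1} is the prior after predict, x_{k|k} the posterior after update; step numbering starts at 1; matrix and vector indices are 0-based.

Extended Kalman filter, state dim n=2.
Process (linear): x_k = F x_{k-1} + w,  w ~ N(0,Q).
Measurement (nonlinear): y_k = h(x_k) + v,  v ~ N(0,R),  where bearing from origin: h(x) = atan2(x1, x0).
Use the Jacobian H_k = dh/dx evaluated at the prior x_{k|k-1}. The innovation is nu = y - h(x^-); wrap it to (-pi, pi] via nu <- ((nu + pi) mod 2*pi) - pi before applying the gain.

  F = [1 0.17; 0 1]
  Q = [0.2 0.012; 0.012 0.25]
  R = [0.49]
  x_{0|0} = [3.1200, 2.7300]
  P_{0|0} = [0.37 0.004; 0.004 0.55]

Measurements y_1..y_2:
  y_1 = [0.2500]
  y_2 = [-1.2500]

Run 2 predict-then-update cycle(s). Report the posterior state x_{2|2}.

x_post = [4.2464, 2.1192]

step 1: x^-=[3.5841, 2.7300]  P^-=[0.5873 0.1095; 0.1095 0.8000]  H_jac=[-0.1345 0.1766]  S=[0.5204]  K=[-0.1146; 0.2432]  nu=[-0.4009]  x^+=[3.6301, 2.6325]  P^+=[0.5804 0.1240; 0.1240 0.7692]
step 2: x^-=[4.0776, 2.6325]  P^-=[0.8448 0.2668; 0.2668 1.0192]  H_jac=[-0.1118 0.1731]  S=[0.5208]  K=[-0.0926; 0.2815]  nu=[-1.8233]  x^+=[4.2464, 2.1192]  P^+=[0.8403 0.2804; 0.2804 0.9780]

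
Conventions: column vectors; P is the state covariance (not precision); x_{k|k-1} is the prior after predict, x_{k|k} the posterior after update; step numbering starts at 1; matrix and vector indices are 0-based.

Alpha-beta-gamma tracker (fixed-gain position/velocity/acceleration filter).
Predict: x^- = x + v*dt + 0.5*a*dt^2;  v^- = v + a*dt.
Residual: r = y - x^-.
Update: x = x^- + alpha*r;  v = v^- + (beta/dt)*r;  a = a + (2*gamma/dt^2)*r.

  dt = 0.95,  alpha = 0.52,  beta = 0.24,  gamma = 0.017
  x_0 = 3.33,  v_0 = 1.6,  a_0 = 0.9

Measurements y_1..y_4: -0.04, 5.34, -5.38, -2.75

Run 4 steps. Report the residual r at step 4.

step 1: x_pred=5.2561  r=-5.2961  x^+=2.5021  v^+=1.1170  a^+=0.7005
step 2: x_pred=3.8794  r=1.4606  x^+=4.6389  v^+=2.1515  a^+=0.7555
step 3: x_pred=7.0237  r=-12.4037  x^+=0.5738  v^+=-0.2644  a^+=0.2882
step 4: x_pred=0.4527  r=-3.2027  x^+=-1.2127  v^+=-0.7997  a^+=0.1676

resid = -3.2027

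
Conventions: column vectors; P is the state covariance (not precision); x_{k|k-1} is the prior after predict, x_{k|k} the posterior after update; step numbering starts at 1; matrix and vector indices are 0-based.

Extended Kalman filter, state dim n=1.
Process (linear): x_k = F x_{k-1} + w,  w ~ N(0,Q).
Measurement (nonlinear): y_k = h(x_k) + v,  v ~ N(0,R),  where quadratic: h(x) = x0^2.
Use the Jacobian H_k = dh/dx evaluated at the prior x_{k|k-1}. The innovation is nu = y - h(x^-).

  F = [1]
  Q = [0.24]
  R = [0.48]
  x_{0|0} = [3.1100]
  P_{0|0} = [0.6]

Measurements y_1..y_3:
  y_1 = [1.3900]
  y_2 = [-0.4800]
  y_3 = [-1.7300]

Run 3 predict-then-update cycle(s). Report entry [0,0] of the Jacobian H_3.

step 1: x^-=[3.1100]  P^-=[0.8400]  H_jac=[6.2200]  S=[32.9783]  K=[0.1584]  nu=[-8.2821]  x^+=[1.7979]  P^+=[0.0122]
step 2: x^-=[1.7979]  P^-=[0.2522]  H_jac=[3.5957]  S=[3.7411]  K=[0.2424]  nu=[-3.7123]  x^+=[0.8979]  P^+=[0.0324]
step 3: x^-=[0.8979]  P^-=[0.2724]  H_jac=[1.7958]  S=[1.3583]  K=[0.3601]  nu=[-2.5362]  x^+=[-0.0153]  P^+=[0.0962]

H_jac[0,0] = 1.7958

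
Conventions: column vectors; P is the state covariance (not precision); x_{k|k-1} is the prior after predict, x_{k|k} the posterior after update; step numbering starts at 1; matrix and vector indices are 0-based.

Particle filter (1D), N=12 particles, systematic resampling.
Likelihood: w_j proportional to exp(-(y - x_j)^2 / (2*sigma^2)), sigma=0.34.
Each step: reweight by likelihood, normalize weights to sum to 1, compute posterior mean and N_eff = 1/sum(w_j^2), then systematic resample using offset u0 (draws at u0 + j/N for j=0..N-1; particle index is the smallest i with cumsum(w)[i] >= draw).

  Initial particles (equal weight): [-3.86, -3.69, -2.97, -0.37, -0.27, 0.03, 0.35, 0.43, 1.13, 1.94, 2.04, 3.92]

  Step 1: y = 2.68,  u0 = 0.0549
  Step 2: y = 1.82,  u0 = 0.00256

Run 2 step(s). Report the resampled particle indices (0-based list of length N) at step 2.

resampled_idx = [0, 0, 1, 2, 3, 4, 5, 6, 7, 8, 9, 10]

step 1: w=[0.0000, 0.0000, 0.0000, 0.0000, 0.0000, 0.0000, 0.0000, 0.0000, 0.0001, 0.3533, 0.6417, 0.0049]  mean=2.0137  Neff=1.8635  idx=[9, 9, 9, 9, 10, 10, 10, 10, 10, 10, 10, 10]
step 2: w=[0.0917, 0.0917, 0.0917, 0.0917, 0.0792, 0.0792, 0.0792, 0.0792, 0.0792, 0.0792, 0.0792, 0.0792]  mean=2.0033  Neff=11.9399  idx=[0, 0, 1, 2, 3, 4, 5, 6, 7, 8, 9, 10]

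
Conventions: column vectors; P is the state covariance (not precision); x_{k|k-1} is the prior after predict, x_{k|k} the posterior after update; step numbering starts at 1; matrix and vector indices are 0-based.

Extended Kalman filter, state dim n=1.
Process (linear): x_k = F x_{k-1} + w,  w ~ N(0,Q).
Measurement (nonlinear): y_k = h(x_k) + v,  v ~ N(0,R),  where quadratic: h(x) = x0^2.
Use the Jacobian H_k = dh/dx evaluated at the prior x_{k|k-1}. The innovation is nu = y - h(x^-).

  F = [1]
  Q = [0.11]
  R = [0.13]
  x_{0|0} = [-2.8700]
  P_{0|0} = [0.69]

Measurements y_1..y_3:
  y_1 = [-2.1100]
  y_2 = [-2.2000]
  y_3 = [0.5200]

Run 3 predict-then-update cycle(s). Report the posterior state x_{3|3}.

step 1: x^-=[-2.8700]  P^-=[0.8000]  H_jac=[-5.7400]  S=[26.4881]  K=[-0.1734]  nu=[-10.3469]  x^+=[-1.0763]  P^+=[0.0039]
step 2: x^-=[-1.0763]  P^-=[0.1139]  H_jac=[-2.1525]  S=[0.6579]  K=[-0.3728]  nu=[-3.3583]  x^+=[0.1756]  P^+=[0.0225]
step 3: x^-=[0.1756]  P^-=[0.1325]  H_jac=[0.3513]  S=[0.1463]  K=[0.3180]  nu=[0.4892]  x^+=[0.3312]  P^+=[0.1177]

x_post = [0.3312]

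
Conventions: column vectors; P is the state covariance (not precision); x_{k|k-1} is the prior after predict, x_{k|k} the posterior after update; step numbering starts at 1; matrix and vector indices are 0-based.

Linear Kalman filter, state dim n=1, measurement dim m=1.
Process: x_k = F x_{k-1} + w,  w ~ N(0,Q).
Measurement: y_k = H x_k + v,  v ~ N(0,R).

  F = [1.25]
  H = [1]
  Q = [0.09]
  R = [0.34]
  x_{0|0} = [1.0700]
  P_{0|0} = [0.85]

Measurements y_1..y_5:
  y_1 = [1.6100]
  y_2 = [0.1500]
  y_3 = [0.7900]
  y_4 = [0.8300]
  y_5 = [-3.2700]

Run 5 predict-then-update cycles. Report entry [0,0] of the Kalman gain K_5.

K[0,0] = 0.5215

step 1: x^-=[1.3375]  P^-=[1.4181]  S=[1.7581]  K=[0.8066]  nu=[0.2725]  x^+=[1.5573]  P^+=[0.2742]
step 2: x^-=[1.9466]  P^-=[0.5185]  S=[0.8585]  K=[0.6040]  nu=[-1.7966]  x^+=[0.8615]  P^+=[0.2053]
step 3: x^-=[1.0769]  P^-=[0.4109]  S=[0.7509]  K=[0.5472]  nu=[-0.2869]  x^+=[0.9199]  P^+=[0.1860]
step 4: x^-=[1.1499]  P^-=[0.3807]  S=[0.7207]  K=[0.5282]  nu=[-0.3199]  x^+=[0.9809]  P^+=[0.1796]
step 5: x^-=[1.2261]  P^-=[0.3706]  S=[0.7106]  K=[0.5215]  nu=[-4.4961]  x^+=[-1.1188]  P^+=[0.1773]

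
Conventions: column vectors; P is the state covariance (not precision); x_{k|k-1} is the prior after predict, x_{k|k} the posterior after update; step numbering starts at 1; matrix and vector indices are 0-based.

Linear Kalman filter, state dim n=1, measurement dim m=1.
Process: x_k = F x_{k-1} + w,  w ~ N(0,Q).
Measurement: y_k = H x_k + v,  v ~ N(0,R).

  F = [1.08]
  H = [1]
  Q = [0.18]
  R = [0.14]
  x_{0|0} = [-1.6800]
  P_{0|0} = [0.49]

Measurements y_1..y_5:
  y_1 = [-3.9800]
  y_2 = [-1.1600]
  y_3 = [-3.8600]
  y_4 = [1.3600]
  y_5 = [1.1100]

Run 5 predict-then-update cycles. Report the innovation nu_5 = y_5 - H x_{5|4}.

innov = [1.3756]

step 1: x^-=[-1.8144]  P^-=[0.7515]  S=[0.8915]  K=[0.8430]  nu=[-2.1656]  x^+=[-3.6399]  P^+=[0.1180]
step 2: x^-=[-3.9311]  P^-=[0.3177]  S=[0.4577]  K=[0.6941]  nu=[2.7711]  x^+=[-2.0077]  P^+=[0.0972]
step 3: x^-=[-2.1683]  P^-=[0.2933]  S=[0.4333]  K=[0.6769]  nu=[-1.6917]  x^+=[-3.3135]  P^+=[0.0948]
step 4: x^-=[-3.5785]  P^-=[0.2905]  S=[0.4305]  K=[0.6748]  nu=[4.9385]  x^+=[-0.2459]  P^+=[0.0945]
step 5: x^-=[-0.2656]  P^-=[0.2902]  S=[0.4302]  K=[0.6746]  nu=[1.3756]  x^+=[0.6623]  P^+=[0.0944]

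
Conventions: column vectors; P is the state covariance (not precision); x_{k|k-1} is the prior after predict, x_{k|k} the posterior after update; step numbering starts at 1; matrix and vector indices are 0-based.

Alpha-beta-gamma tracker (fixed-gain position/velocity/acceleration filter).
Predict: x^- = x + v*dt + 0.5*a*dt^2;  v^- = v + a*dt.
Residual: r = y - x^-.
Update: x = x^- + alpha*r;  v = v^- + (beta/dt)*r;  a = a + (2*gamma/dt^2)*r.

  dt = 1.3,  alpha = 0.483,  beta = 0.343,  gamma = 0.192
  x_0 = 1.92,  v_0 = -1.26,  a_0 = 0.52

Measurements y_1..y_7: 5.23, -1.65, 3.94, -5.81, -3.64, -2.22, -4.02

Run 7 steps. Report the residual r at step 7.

step 1: x_pred=0.7214  r=4.5086  x^+=2.8991  v^+=0.6056  a^+=1.5444
step 2: x_pred=4.9914  r=-6.6414  x^+=1.7836  v^+=0.8611  a^+=0.0354
step 3: x_pred=2.9329  r=1.0071  x^+=3.4193  v^+=1.1728  a^+=0.2642
step 4: x_pred=5.1672  r=-10.9772  x^+=-0.1348  v^+=-1.3800  a^+=-2.2300
step 5: x_pred=-3.8131  r=0.1731  x^+=-3.7295  v^+=-4.2333  a^+=-2.1907
step 6: x_pred=-11.0839  r=8.8639  x^+=-6.8026  v^+=-4.7425  a^+=-0.1766
step 7: x_pred=-13.1171  r=9.0971  x^+=-8.7232  v^+=-2.5718  a^+=1.8904

resid = 9.0971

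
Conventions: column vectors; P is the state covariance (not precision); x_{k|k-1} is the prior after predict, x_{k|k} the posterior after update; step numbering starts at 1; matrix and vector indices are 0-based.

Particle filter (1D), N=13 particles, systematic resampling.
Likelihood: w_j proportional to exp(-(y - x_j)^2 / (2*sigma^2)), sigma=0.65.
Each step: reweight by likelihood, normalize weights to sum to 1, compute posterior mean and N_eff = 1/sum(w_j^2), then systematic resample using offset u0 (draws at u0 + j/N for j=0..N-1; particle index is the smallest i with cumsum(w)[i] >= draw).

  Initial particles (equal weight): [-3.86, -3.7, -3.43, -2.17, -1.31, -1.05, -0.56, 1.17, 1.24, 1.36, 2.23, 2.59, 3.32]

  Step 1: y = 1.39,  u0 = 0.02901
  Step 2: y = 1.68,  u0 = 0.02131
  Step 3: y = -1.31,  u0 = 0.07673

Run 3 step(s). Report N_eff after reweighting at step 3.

N_eff = 9.8298

step 1: w=[0.0000, 0.0000, 0.0000, 0.0000, 0.0001, 0.0002, 0.0031, 0.2655, 0.2737, 0.2808, 0.1220, 0.0511, 0.0034]  mean=1.4457  Neff=4.1358  idx=[7, 7, 7, 7, 8, 8, 8, 9, 9, 9, 9, 10, 11]
step 2: w=[0.0739, 0.0739, 0.0739, 0.0739, 0.0800, 0.0800, 0.0800, 0.0891, 0.0891, 0.0891, 0.0891, 0.0703, 0.0377]  mean=1.3826  Neff=12.6330  idx=[0, 1, 2, 3, 4, 5, 6, 7, 8, 8, 9, 10, 11]
step 3: w=[0.1325, 0.1325, 0.1325, 0.1325, 0.0873, 0.0873, 0.0873, 0.0416, 0.0416, 0.0416, 0.0416, 0.0416, 0.0001]  mean=1.2279  Neff=9.8298  idx=[0, 1, 1, 2, 2, 3, 4, 4, 5, 6, 8, 10, 11]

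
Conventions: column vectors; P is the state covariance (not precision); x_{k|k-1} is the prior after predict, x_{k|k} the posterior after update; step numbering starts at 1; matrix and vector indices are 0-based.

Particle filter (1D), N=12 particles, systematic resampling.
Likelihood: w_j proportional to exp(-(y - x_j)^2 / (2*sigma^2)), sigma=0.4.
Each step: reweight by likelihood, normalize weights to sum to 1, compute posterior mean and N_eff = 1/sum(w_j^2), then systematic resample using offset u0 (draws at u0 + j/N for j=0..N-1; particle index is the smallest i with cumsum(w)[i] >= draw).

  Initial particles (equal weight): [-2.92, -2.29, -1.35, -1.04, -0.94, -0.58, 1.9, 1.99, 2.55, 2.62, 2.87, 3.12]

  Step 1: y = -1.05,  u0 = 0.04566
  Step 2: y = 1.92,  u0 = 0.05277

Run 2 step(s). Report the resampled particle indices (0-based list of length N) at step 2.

step 1: w=[0.0000, 0.0025, 0.2339, 0.3098, 0.2984, 0.1554, 0.0000, 0.0000, 0.0000, 0.0000, 0.0000, 0.0000]  mean=-1.0144  Neff=3.7899  idx=[2, 2, 2, 3, 3, 3, 3, 4, 4, 4, 5, 5]
step 2: w=[0.0000, 0.0000, 0.0000, 0.0002, 0.0002, 0.0002, 0.0002, 0.0012, 0.0012, 0.0012, 0.4978, 0.4978]  mean=-0.5817  Neff=2.0176  idx=[10, 10, 10, 10, 10, 10, 11, 11, 11, 11, 11, 11]

resampled_idx = [10, 10, 10, 10, 10, 10, 11, 11, 11, 11, 11, 11]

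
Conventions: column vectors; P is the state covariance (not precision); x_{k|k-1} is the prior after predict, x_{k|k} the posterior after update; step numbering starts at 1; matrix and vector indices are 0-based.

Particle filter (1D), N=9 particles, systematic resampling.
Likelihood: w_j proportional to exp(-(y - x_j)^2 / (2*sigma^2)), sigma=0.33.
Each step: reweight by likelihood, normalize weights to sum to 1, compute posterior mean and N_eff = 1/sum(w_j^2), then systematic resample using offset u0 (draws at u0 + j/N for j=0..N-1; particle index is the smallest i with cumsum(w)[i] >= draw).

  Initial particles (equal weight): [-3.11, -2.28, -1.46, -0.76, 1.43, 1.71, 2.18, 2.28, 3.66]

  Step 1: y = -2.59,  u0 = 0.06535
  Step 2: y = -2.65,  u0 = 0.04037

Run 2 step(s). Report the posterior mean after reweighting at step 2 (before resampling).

post_mean = -2.4974

step 1: w=[0.3090, 0.6879, 0.0030, 0.0000, 0.0000, 0.0000, 0.0000, 0.0000, 0.0000]  mean=-2.5340  Neff=1.7582  idx=[0, 0, 0, 1, 1, 1, 1, 1, 1]
step 2: w=[0.0873, 0.0873, 0.0873, 0.1230, 0.1230, 0.1230, 0.1230, 0.1230, 0.1230]  mean=-2.4974  Neff=8.7980  idx=[0, 1, 3, 3, 4, 5, 6, 7, 8]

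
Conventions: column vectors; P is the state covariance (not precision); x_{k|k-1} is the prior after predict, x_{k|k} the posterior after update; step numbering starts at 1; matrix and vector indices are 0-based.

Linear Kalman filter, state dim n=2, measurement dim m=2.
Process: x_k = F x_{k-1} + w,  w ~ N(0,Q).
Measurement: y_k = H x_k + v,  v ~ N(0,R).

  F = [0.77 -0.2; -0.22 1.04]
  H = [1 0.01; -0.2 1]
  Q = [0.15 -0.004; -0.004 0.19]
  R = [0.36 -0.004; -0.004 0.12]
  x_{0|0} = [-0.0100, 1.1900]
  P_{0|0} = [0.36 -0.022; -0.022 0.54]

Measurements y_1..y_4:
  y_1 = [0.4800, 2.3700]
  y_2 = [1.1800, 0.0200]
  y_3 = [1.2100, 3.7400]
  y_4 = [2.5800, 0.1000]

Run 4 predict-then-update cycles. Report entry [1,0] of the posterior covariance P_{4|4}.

step 1: x^-=[-0.2457, 1.2398]  P^-=[0.3918 -0.1959; -0.1959 0.8016]  S=[0.7480 -0.2698; -0.2698 1.0156]  K=[0.4687 -0.1455; 0.0525 0.8418]  nu=[0.7133, 1.0811]  x^+=[-0.0687, 2.1873]  P^+=[0.1692 0.0145; 0.0145 0.1037]
step 2: x^-=[-0.4903, 2.2899]  P^-=[0.2500 -0.0420; -0.0420 0.3037]  S=[0.6092 -0.0929; -0.0929 0.4505]  K=[0.3908 -0.1236; 0.0430 0.7017]  nu=[1.6474, -2.3679]  x^+=[0.4462, 0.6992]  P^+=[0.1411 0.0118; 0.0118 0.0864]
step 3: x^-=[0.2038, 0.6290]  P^-=[0.2335 -0.0359; -0.0359 0.2849]  S=[0.5928 -0.0837; -0.0837 0.4286]  K=[0.3764 -0.1192; 0.0416 0.6896]  nu=[1.0000, 3.1517]  x^+=[0.2045, 2.8439]  P^+=[0.1359 0.0114; 0.0114 0.0849]
step 4: x^-=[-0.4114, 2.9127]  P^-=[0.2305 -0.0351; -0.0351 0.2832]  S=[0.5898 -0.0823; -0.0823 0.4264]  K=[0.3737 -0.1182; 0.0414 0.6885]  nu=[2.9622, -2.8950]  x^+=[1.0378, 1.0421]  P^+=[0.1349 0.0113; 0.0113 0.0847]

P_post[1,0] = 0.0113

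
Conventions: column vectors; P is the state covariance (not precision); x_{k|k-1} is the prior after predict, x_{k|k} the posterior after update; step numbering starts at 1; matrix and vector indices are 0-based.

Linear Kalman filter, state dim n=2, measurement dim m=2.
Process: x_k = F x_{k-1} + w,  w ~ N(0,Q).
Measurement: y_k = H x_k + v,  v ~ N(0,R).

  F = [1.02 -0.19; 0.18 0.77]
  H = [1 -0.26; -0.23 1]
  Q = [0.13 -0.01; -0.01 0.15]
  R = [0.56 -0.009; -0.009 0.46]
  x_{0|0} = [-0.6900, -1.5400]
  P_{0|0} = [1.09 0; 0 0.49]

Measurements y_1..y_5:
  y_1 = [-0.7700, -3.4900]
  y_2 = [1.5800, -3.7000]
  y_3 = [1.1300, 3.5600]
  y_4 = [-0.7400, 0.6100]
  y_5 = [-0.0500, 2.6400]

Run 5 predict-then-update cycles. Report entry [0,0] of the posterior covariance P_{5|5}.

P_post[0,0] = 0.2262

step 1: x^-=[-0.4112, -1.3100]  P^-=[1.2817 0.1184; 0.1184 0.4758]  S=[1.8123 -0.3020; -0.3020 0.9492]  K=[0.6962 0.0357; 0.0801 0.4981]  nu=[-0.6994, -2.2746]  x^+=[-0.9793, -2.4990]  P^+=[0.4171 0.1061; 0.1061 0.2528]
step 2: x^-=[-0.5241, -2.1005]  P^-=[0.5320 0.1093; 0.1093 0.3428]  S=[1.0583 -0.1047; -0.1047 0.7807]  K=[0.4805 0.0477; 0.0601 0.4150]  nu=[1.5580, -1.7200]  x^+=[0.1425, -2.7207]  P^+=[0.2906 0.0845; 0.0845 0.2098]
step 3: x^-=[0.6623, -2.0693]  P^-=[0.4072 0.0761; 0.0761 0.3072]  S=[0.9484 -0.1019; -0.1019 0.7537]  K=[0.4120 0.0324; 0.0379 0.3895]  nu=[-0.0703, 5.7816]  x^+=[0.8207, 0.1798]  P^+=[0.2482 0.0683; 0.0683 0.1945]
step 4: x^-=[0.8029, 0.2862]  P^-=[0.3688 0.0584; 0.0584 0.2923]  S=[0.9181 -0.1079; -0.1079 0.7449]  K=[0.3875 0.0207; 0.0253 0.3780]  nu=[-1.4685, 0.5085]  x^+=[0.2444, 0.4413]  P^+=[0.2323 0.0594; 0.0594 0.1873]
step 5: x^-=[0.1654, 0.3838]  P^-=[0.3554 0.0499; 0.0499 0.2851]  S=[0.9087 -0.1120; -0.1120 0.7409]  K=[0.3786 0.0142; 0.0192 0.3722]  nu=[-0.1156, 2.2943]  x^+=[0.1543, 1.2354]  P^+=[0.2262 0.0552; 0.0552 0.1837]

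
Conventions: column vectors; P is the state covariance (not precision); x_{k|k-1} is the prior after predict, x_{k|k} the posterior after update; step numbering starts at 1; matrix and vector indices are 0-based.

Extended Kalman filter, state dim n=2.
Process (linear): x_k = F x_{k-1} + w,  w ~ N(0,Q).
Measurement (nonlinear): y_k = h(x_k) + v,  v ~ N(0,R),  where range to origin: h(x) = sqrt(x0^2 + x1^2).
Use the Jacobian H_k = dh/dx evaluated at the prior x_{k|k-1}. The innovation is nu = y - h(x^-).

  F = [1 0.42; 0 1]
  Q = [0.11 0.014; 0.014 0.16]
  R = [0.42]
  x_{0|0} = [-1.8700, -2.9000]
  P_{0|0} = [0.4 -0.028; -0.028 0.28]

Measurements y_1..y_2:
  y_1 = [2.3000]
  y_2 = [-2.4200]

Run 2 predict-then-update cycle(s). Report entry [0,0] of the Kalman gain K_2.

step 1: x^-=[-3.0880, -2.9000]  P^-=[0.5359 0.1036; 0.1036 0.4400]  H_jac=[-0.7289 -0.6846]  S=[1.0143]  K=[-0.4550; -0.3714]  nu=[-1.9362]  x^+=[-2.2070, -2.1809]  P^+=[0.3259 -0.0678; -0.0678 0.3001]
step 2: x^-=[-3.1229, -2.1809]  P^-=[0.4318 0.0722; 0.0722 0.4601]  H_jac=[-0.8199 -0.5725]  S=[0.9289]  K=[-0.4257; -0.3473]  nu=[-6.2291]  x^+=[-0.4715, -0.0174]  P^+=[0.2635 -0.0651; -0.0651 0.3480]

K[0,0] = -0.4257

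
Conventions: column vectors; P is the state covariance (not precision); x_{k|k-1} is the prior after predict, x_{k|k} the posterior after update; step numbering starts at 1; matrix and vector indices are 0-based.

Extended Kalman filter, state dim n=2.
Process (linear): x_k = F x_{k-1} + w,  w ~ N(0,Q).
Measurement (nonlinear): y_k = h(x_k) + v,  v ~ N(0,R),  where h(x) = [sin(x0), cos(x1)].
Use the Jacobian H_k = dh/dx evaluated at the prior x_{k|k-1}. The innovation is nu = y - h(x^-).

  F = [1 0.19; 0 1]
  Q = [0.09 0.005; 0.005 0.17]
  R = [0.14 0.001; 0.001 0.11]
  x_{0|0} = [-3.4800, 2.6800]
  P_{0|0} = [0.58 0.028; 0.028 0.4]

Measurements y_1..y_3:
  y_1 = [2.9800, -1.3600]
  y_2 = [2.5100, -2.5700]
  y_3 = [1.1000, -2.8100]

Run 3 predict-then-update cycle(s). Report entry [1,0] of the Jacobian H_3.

H_jac[1,0] = 0.0000

step 1: x^-=[-2.9708, 2.6800]  P^-=[0.6951 0.1090; 0.1090 0.5700]  H_jac=[-0.9855 0.0000; 0.0000 -0.4454]  S=[0.8150 0.0488; 0.0488 0.2231]  K=[-0.8384 -0.0341; -0.0644 -1.1240]  nu=[3.1500, -0.4647]  x^+=[-5.5959, 2.9993]  P^+=[0.1191 0.0103; 0.0103 0.2777]
step 2: x^-=[-5.0261, 2.9993]  P^-=[0.2231 0.0681; 0.0681 0.4477]  H_jac=[0.3086 0.0000; 0.0000 -0.1418]  S=[0.1612 -0.0020; -0.0020 0.1190]  K=[0.4260 -0.0740; 0.1237 -0.5316]  nu=[1.5588, -1.5801]  x^+=[-4.2450, 4.0321]  P^+=[0.1930 0.0544; 0.0544 0.4114]
step 3: x^-=[-3.4789, 4.0321]  P^-=[0.3186 0.1376; 0.1376 0.5814]  H_jac=[-0.9436 0.0000; 0.0000 0.7774]  S=[0.4237 -0.0999; -0.0999 0.4614]  K=[-0.6901 0.0823; -0.0794 0.9624]  nu=[0.7690, -2.1810]  x^+=[-4.1893, 1.8720]  P^+=[0.1023 0.0108; 0.0108 0.1361]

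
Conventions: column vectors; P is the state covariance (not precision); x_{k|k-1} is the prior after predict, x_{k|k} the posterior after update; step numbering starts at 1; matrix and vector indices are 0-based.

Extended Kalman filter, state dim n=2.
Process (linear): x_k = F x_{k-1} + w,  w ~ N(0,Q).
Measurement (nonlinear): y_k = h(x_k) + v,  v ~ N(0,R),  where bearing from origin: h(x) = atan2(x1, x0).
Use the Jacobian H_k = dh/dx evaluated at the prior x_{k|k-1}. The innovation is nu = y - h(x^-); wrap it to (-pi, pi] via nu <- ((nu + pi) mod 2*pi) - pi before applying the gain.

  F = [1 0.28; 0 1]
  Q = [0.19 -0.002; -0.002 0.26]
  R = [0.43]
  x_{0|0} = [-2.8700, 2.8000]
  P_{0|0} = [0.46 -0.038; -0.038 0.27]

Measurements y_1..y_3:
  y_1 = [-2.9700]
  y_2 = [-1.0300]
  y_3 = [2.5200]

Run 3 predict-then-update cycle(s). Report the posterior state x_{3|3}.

x_post = [-2.7025, 1.6013]

step 1: x^-=[-2.0860, 2.8000]  P^-=[0.6499 0.0356; 0.0356 0.5300]  H_jac=[-0.2297 -0.1711]  S=[0.4826]  K=[-0.3219; -0.2049]  nu=[1.1021]  x^+=[-2.4408, 2.5742]  P^+=[0.5999 0.0038; 0.0038 0.5097]
step 2: x^-=[-1.7200, 2.5742]  P^-=[0.8320 0.1445; 0.1445 0.7697]  H_jac=[-0.2686 -0.1794]  S=[0.5287]  K=[-0.4716; -0.3347]  nu=[3.0934]  x^+=[-3.1789, 1.5390]  P^+=[0.7143 0.0611; 0.0611 0.7105]
step 3: x^-=[-2.7480, 1.5390]  P^-=[0.9942 0.2580; 0.2580 0.9705]  H_jac=[-0.1551 -0.2770]  S=[0.5506]  K=[-0.4100; -0.5610]  nu=[-0.1111]  x^+=[-2.7025, 1.6013]  P^+=[0.9017 0.1314; 0.1314 0.7973]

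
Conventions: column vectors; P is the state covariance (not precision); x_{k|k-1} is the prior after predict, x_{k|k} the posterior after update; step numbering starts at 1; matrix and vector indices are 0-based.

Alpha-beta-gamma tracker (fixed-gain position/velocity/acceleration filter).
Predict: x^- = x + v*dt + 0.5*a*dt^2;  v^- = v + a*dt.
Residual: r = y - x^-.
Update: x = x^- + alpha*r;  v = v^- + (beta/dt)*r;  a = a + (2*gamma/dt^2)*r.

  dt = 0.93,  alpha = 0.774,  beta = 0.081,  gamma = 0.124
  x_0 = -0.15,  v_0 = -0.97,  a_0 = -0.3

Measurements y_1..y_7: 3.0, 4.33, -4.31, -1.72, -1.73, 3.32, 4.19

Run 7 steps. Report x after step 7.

x_post = 3.5965

step 1: x_pred=-1.1818  r=4.1818  x^+=2.0549  v^+=-0.8848  a^+=0.8991
step 2: x_pred=1.6209  r=2.7091  x^+=3.7177  v^+=0.1873  a^+=1.6759
step 3: x_pred=4.6167  r=-8.9267  x^+=-2.2926  v^+=0.9684  a^+=-0.8837
step 4: x_pred=-1.7741  r=0.0541  x^+=-1.7322  v^+=0.1513  a^+=-0.8682
step 5: x_pred=-1.9670  r=0.2370  x^+=-1.7836  v^+=-0.6355  a^+=-0.8003
step 6: x_pred=-2.7207  r=6.0407  x^+=1.9548  v^+=-0.8536  a^+=0.9318
step 7: x_pred=1.5639  r=2.6261  x^+=3.5965  v^+=0.2417  a^+=1.6848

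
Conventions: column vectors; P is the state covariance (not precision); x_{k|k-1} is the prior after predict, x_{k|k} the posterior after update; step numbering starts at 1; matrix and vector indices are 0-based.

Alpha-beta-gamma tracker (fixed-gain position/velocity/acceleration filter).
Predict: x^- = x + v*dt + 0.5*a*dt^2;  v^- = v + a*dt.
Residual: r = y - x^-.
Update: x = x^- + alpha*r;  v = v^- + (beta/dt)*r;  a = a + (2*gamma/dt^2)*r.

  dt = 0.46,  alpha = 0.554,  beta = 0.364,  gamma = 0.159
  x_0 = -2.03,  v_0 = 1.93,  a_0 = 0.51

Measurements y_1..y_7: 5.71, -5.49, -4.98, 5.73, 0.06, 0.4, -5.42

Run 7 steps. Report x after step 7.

step 1: x_pred=-1.0882  r=6.7982  x^+=2.6780  v^+=7.5441  a^+=10.7266
step 2: x_pred=7.2831  r=-12.7731  x^+=0.2068  v^+=2.3709  a^+=-8.4693
step 3: x_pred=0.4014  r=-5.3814  x^+=-2.5799  v^+=-5.7833  a^+=-16.5566
step 4: x_pred=-6.9919  r=12.7219  x^+=0.0560  v^+=-3.3324  a^+=2.5623
step 5: x_pred=-1.2058  r=1.2658  x^+=-0.5045  v^+=-1.1521  a^+=4.4646
step 6: x_pred=-0.5622  r=0.9622  x^+=-0.0291  v^+=1.6630  a^+=5.9106
step 7: x_pred=1.3612  r=-6.7812  x^+=-2.3956  v^+=-0.9841  a^+=-4.2804

x_post = -2.3956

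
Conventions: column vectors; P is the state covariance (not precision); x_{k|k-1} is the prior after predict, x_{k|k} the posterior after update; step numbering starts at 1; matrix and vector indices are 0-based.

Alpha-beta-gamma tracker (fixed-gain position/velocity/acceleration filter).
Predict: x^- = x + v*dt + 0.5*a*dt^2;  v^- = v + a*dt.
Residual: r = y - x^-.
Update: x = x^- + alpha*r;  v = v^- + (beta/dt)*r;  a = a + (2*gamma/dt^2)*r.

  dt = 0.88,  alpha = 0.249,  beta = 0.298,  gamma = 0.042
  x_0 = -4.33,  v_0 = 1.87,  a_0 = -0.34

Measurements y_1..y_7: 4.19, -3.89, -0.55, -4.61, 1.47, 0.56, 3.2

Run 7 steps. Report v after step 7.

step 1: x_pred=-2.8160  r=7.0060  x^+=-1.0715  v^+=3.9433  a^+=0.4200
step 2: x_pred=2.5612  r=-6.4512  x^+=0.9548  v^+=2.1283  a^+=-0.2798
step 3: x_pred=2.7194  r=-3.2694  x^+=1.9053  v^+=0.7749  a^+=-0.6344
step 4: x_pred=2.3415  r=-6.9515  x^+=0.6106  v^+=-2.1375  a^+=-1.3885
step 5: x_pred=-1.8080  r=3.2780  x^+=-0.9918  v^+=-2.2493  a^+=-1.0329
step 6: x_pred=-3.3711  r=3.9311  x^+=-2.3922  v^+=-1.8270  a^+=-0.6065
step 7: x_pred=-4.2349  r=7.4349  x^+=-2.3836  v^+=0.1569  a^+=0.2000

v_post = 0.1569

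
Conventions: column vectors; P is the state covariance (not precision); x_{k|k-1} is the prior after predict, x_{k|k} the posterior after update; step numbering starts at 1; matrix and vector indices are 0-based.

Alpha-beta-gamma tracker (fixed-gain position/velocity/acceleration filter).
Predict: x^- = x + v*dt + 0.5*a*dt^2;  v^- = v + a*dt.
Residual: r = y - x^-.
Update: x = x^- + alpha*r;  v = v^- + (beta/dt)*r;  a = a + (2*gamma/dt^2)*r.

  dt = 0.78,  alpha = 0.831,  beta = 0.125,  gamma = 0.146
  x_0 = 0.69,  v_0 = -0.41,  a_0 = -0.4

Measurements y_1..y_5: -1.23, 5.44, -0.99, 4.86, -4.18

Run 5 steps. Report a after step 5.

a_post = -2.5841

step 1: x_pred=0.2485  r=-1.4785  x^+=-0.9801  v^+=-0.9589  a^+=-1.1096
step 2: x_pred=-2.0656  r=7.5056  x^+=4.1715  v^+=-0.6216  a^+=2.4927
step 3: x_pred=4.4450  r=-5.4350  x^+=-0.0715  v^+=0.4517  a^+=-0.1158
step 4: x_pred=0.2456  r=4.6144  x^+=4.0802  v^+=1.1009  a^+=2.0989
step 5: x_pred=5.5773  r=-9.7573  x^+=-2.5310  v^+=1.1743  a^+=-2.5841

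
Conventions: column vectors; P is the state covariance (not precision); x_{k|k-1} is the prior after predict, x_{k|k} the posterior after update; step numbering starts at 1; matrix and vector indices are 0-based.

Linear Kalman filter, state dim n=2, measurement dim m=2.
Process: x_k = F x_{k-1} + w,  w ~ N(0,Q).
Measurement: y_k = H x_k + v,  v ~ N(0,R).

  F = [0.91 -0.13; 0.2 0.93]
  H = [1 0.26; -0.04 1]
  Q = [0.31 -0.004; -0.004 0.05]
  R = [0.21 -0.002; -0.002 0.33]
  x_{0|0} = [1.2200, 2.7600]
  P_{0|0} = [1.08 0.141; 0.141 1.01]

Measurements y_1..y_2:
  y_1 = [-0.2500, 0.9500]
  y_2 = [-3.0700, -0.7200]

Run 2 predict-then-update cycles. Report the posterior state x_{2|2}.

step 1: x^-=[0.7514, 2.8108]  P^-=[1.1881 0.1861; 0.1861 1.0192]  S=[1.5637 0.3996; 0.3996 1.3362]  K=[0.8274 -0.1438; 0.1028 0.7264]  nu=[-1.7322, -1.8307]  x^+=[-0.4187, 1.3028]  P^+=[0.1849 -0.0417; -0.0417 0.2378]
step 2: x^-=[-0.5504, 1.1278]  P^-=[0.4770 -0.0333; -0.0333 0.2476]  S=[0.6864 0.0103; 0.0103 0.5810]  K=[0.6838 -0.1023; 0.0388 0.4277]  nu=[-2.8128, -1.8699]  x^+=[-2.2826, 0.2188]  P^+=[0.1514 -0.0291; -0.0291 0.1399]

x_post = [-2.2826, 0.2188]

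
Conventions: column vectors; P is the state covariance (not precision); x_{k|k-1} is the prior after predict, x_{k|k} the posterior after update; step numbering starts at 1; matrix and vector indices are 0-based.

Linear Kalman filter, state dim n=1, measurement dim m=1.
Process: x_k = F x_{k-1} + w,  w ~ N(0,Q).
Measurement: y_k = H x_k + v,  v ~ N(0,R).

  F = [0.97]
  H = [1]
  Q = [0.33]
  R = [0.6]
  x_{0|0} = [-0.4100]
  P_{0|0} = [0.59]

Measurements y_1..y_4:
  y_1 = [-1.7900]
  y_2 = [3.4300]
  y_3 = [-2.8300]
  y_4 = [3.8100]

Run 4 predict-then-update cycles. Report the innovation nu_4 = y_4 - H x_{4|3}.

step 1: x^-=[-0.3977]  P^-=[0.8851]  S=[1.4851]  K=[0.5960]  nu=[-1.3923]  x^+=[-1.2275]  P^+=[0.3576]
step 2: x^-=[-1.1907]  P^-=[0.6665]  S=[1.2665]  K=[0.5262]  nu=[4.6207]  x^+=[1.2409]  P^+=[0.3157]
step 3: x^-=[1.2037]  P^-=[0.6271]  S=[1.2271]  K=[0.5110]  nu=[-4.0337]  x^+=[-0.8577]  P^+=[0.3066]
step 4: x^-=[-0.8319]  P^-=[0.6185]  S=[1.2185]  K=[0.5076]  nu=[4.6419]  x^+=[1.5243]  P^+=[0.3046]

innov = [4.6419]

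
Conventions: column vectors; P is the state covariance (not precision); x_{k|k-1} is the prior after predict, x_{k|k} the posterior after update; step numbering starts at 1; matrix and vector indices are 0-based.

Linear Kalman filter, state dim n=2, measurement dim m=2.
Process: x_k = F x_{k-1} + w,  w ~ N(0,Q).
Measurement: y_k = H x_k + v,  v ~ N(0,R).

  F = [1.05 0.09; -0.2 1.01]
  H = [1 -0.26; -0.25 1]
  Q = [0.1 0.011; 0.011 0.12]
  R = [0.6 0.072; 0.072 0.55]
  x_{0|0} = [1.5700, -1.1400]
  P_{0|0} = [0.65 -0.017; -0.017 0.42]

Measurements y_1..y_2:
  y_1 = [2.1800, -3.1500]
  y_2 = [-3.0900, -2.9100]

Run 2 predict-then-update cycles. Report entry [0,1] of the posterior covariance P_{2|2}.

step 1: x^-=[1.5459, -1.4654]  P^-=[0.8168 -0.1050; -0.1050 0.5813]  S=[1.5107 -0.3952; -0.3952 1.2349]  K=[0.5383 -0.0781; -0.0446 0.4777]  nu=[0.2531, -1.2981]  x^+=[1.7836, -2.0968]  P^+=[0.3382 0.0803; 0.0803 0.2796]
step 2: x^-=[1.6840, -2.4745]  P^-=[0.4904 0.0491; 0.0491 0.3863]  S=[1.0909 -0.0987; -0.0987 0.9424]  K=[0.4349 -0.0324; -0.0112 0.3957]  nu=[-5.4174, -0.0145]  x^+=[-0.6713, -2.4194]  P^+=[0.2803 0.0836; 0.0836 0.2377]

P_post[0,1] = 0.0836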